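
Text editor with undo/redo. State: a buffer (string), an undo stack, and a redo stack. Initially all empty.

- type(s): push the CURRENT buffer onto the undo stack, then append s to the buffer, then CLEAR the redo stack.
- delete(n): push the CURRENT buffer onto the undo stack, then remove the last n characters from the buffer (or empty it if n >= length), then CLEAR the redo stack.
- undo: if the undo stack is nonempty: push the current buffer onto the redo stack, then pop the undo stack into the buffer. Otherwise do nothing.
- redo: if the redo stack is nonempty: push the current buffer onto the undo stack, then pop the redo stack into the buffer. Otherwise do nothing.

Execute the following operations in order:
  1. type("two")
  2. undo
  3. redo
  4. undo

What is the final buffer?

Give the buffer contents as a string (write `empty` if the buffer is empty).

Answer: empty

Derivation:
After op 1 (type): buf='two' undo_depth=1 redo_depth=0
After op 2 (undo): buf='(empty)' undo_depth=0 redo_depth=1
After op 3 (redo): buf='two' undo_depth=1 redo_depth=0
After op 4 (undo): buf='(empty)' undo_depth=0 redo_depth=1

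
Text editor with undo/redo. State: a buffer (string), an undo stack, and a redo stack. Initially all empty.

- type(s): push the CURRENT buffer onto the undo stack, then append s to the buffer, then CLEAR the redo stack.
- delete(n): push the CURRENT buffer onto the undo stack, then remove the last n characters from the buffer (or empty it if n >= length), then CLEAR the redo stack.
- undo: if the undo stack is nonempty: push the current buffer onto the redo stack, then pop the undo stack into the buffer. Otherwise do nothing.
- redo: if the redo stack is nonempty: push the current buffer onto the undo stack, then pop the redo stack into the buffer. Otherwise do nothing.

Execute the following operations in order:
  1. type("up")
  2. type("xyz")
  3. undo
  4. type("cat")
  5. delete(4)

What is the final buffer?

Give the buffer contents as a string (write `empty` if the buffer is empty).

After op 1 (type): buf='up' undo_depth=1 redo_depth=0
After op 2 (type): buf='upxyz' undo_depth=2 redo_depth=0
After op 3 (undo): buf='up' undo_depth=1 redo_depth=1
After op 4 (type): buf='upcat' undo_depth=2 redo_depth=0
After op 5 (delete): buf='u' undo_depth=3 redo_depth=0

Answer: u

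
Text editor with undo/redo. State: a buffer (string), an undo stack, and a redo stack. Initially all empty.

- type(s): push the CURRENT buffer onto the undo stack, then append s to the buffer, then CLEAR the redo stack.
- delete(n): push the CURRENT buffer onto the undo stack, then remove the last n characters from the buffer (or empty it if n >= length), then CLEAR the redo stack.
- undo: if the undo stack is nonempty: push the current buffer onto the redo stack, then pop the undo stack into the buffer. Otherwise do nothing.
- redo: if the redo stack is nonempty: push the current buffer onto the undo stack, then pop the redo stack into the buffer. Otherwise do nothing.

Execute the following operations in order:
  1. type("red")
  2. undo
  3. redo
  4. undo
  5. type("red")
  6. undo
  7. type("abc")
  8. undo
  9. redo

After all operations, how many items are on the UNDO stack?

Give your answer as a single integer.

After op 1 (type): buf='red' undo_depth=1 redo_depth=0
After op 2 (undo): buf='(empty)' undo_depth=0 redo_depth=1
After op 3 (redo): buf='red' undo_depth=1 redo_depth=0
After op 4 (undo): buf='(empty)' undo_depth=0 redo_depth=1
After op 5 (type): buf='red' undo_depth=1 redo_depth=0
After op 6 (undo): buf='(empty)' undo_depth=0 redo_depth=1
After op 7 (type): buf='abc' undo_depth=1 redo_depth=0
After op 8 (undo): buf='(empty)' undo_depth=0 redo_depth=1
After op 9 (redo): buf='abc' undo_depth=1 redo_depth=0

Answer: 1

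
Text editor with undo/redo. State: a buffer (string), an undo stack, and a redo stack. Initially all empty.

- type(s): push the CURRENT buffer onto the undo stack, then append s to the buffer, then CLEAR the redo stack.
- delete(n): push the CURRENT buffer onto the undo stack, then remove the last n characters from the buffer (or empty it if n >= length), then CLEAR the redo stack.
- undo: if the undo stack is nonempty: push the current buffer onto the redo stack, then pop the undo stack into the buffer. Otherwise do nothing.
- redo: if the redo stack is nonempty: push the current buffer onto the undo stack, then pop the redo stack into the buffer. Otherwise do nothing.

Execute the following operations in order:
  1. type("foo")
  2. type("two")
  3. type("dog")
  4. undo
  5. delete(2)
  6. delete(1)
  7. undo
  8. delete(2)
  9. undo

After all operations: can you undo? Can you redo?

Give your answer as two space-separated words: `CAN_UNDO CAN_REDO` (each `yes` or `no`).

Answer: yes yes

Derivation:
After op 1 (type): buf='foo' undo_depth=1 redo_depth=0
After op 2 (type): buf='footwo' undo_depth=2 redo_depth=0
After op 3 (type): buf='footwodog' undo_depth=3 redo_depth=0
After op 4 (undo): buf='footwo' undo_depth=2 redo_depth=1
After op 5 (delete): buf='foot' undo_depth=3 redo_depth=0
After op 6 (delete): buf='foo' undo_depth=4 redo_depth=0
After op 7 (undo): buf='foot' undo_depth=3 redo_depth=1
After op 8 (delete): buf='fo' undo_depth=4 redo_depth=0
After op 9 (undo): buf='foot' undo_depth=3 redo_depth=1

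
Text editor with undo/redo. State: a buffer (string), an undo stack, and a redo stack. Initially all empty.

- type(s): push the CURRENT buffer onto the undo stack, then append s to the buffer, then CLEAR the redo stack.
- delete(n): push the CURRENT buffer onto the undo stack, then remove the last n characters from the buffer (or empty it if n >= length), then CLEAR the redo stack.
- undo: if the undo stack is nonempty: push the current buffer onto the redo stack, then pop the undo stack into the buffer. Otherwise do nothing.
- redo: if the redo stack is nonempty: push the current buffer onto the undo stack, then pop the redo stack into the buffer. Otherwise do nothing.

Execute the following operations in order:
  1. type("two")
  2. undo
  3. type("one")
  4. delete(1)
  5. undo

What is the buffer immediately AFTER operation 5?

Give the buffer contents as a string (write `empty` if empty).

Answer: one

Derivation:
After op 1 (type): buf='two' undo_depth=1 redo_depth=0
After op 2 (undo): buf='(empty)' undo_depth=0 redo_depth=1
After op 3 (type): buf='one' undo_depth=1 redo_depth=0
After op 4 (delete): buf='on' undo_depth=2 redo_depth=0
After op 5 (undo): buf='one' undo_depth=1 redo_depth=1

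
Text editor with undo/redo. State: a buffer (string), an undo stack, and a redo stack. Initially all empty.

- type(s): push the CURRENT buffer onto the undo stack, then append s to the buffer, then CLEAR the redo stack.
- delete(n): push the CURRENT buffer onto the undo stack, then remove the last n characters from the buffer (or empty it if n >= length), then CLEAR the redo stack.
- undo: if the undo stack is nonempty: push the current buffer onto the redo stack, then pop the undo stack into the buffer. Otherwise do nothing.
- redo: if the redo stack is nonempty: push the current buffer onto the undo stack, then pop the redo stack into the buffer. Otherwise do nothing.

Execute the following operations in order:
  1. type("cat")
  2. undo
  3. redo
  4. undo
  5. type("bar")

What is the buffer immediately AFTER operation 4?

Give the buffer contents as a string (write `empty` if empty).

Answer: empty

Derivation:
After op 1 (type): buf='cat' undo_depth=1 redo_depth=0
After op 2 (undo): buf='(empty)' undo_depth=0 redo_depth=1
After op 3 (redo): buf='cat' undo_depth=1 redo_depth=0
After op 4 (undo): buf='(empty)' undo_depth=0 redo_depth=1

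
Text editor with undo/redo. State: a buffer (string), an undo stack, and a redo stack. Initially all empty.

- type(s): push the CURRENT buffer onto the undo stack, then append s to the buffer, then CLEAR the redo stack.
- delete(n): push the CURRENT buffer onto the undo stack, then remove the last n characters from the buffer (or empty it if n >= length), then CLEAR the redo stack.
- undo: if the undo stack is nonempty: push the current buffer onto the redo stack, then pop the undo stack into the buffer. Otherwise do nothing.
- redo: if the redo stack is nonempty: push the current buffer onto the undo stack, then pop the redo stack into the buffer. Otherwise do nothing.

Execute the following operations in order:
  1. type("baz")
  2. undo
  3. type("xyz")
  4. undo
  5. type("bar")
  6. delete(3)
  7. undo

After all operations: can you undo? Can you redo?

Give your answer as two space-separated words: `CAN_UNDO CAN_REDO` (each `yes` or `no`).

After op 1 (type): buf='baz' undo_depth=1 redo_depth=0
After op 2 (undo): buf='(empty)' undo_depth=0 redo_depth=1
After op 3 (type): buf='xyz' undo_depth=1 redo_depth=0
After op 4 (undo): buf='(empty)' undo_depth=0 redo_depth=1
After op 5 (type): buf='bar' undo_depth=1 redo_depth=0
After op 6 (delete): buf='(empty)' undo_depth=2 redo_depth=0
After op 7 (undo): buf='bar' undo_depth=1 redo_depth=1

Answer: yes yes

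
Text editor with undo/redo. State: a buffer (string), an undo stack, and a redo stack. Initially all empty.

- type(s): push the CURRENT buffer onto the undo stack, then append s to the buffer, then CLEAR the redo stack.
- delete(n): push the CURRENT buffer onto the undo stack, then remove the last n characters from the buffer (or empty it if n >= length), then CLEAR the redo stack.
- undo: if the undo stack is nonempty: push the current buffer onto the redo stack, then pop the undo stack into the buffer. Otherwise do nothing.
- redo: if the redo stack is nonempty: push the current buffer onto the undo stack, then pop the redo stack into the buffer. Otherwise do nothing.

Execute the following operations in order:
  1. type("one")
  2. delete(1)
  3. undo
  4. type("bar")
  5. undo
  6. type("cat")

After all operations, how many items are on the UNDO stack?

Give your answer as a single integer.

Answer: 2

Derivation:
After op 1 (type): buf='one' undo_depth=1 redo_depth=0
After op 2 (delete): buf='on' undo_depth=2 redo_depth=0
After op 3 (undo): buf='one' undo_depth=1 redo_depth=1
After op 4 (type): buf='onebar' undo_depth=2 redo_depth=0
After op 5 (undo): buf='one' undo_depth=1 redo_depth=1
After op 6 (type): buf='onecat' undo_depth=2 redo_depth=0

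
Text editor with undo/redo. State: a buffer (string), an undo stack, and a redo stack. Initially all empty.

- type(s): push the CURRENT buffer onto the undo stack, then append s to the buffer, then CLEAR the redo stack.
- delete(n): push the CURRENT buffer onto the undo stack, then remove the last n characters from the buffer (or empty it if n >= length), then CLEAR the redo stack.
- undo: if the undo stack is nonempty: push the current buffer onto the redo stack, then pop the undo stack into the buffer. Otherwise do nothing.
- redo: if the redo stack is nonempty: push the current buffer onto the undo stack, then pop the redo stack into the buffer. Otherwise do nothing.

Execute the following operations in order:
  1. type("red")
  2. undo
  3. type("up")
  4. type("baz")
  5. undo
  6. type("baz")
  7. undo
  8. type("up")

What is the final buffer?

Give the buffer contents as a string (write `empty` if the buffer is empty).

After op 1 (type): buf='red' undo_depth=1 redo_depth=0
After op 2 (undo): buf='(empty)' undo_depth=0 redo_depth=1
After op 3 (type): buf='up' undo_depth=1 redo_depth=0
After op 4 (type): buf='upbaz' undo_depth=2 redo_depth=0
After op 5 (undo): buf='up' undo_depth=1 redo_depth=1
After op 6 (type): buf='upbaz' undo_depth=2 redo_depth=0
After op 7 (undo): buf='up' undo_depth=1 redo_depth=1
After op 8 (type): buf='upup' undo_depth=2 redo_depth=0

Answer: upup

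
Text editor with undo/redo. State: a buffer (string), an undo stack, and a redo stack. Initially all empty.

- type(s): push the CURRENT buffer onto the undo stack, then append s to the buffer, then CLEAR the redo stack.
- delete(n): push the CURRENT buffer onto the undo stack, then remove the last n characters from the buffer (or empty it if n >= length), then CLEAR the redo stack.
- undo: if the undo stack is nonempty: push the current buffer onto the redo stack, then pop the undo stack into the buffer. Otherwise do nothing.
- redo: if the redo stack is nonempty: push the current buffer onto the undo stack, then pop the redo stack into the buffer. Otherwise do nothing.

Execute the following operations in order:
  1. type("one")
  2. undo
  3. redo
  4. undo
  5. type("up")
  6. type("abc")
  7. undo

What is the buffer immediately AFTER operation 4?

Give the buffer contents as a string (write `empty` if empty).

After op 1 (type): buf='one' undo_depth=1 redo_depth=0
After op 2 (undo): buf='(empty)' undo_depth=0 redo_depth=1
After op 3 (redo): buf='one' undo_depth=1 redo_depth=0
After op 4 (undo): buf='(empty)' undo_depth=0 redo_depth=1

Answer: empty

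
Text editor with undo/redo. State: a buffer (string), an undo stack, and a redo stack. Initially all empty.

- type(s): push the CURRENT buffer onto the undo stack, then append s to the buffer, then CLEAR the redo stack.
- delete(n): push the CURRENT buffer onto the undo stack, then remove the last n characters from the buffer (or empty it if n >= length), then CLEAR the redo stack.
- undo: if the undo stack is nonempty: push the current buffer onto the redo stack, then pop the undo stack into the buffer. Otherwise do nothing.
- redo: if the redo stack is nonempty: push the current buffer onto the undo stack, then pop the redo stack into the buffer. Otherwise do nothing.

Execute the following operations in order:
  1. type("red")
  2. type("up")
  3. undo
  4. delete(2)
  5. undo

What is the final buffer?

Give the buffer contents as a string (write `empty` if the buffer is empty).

After op 1 (type): buf='red' undo_depth=1 redo_depth=0
After op 2 (type): buf='redup' undo_depth=2 redo_depth=0
After op 3 (undo): buf='red' undo_depth=1 redo_depth=1
After op 4 (delete): buf='r' undo_depth=2 redo_depth=0
After op 5 (undo): buf='red' undo_depth=1 redo_depth=1

Answer: red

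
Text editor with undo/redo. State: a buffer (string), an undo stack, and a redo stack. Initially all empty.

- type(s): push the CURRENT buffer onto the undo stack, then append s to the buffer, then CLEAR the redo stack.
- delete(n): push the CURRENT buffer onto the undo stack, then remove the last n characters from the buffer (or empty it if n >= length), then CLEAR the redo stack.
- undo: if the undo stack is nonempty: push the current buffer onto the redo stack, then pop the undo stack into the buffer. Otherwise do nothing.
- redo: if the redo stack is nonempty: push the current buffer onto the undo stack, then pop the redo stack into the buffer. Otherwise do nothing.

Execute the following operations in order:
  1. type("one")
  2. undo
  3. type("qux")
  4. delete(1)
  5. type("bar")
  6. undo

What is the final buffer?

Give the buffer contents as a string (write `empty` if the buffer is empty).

After op 1 (type): buf='one' undo_depth=1 redo_depth=0
After op 2 (undo): buf='(empty)' undo_depth=0 redo_depth=1
After op 3 (type): buf='qux' undo_depth=1 redo_depth=0
After op 4 (delete): buf='qu' undo_depth=2 redo_depth=0
After op 5 (type): buf='qubar' undo_depth=3 redo_depth=0
After op 6 (undo): buf='qu' undo_depth=2 redo_depth=1

Answer: qu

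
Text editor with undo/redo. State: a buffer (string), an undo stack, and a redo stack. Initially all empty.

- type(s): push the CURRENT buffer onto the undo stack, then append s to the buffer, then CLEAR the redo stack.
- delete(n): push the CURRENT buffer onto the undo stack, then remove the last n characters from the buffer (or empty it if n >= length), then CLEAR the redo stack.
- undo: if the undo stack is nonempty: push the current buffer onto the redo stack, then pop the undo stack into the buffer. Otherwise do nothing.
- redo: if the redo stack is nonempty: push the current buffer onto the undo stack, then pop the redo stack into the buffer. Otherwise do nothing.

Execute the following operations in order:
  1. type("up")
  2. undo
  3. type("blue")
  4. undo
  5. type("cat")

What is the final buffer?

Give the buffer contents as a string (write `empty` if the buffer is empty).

After op 1 (type): buf='up' undo_depth=1 redo_depth=0
After op 2 (undo): buf='(empty)' undo_depth=0 redo_depth=1
After op 3 (type): buf='blue' undo_depth=1 redo_depth=0
After op 4 (undo): buf='(empty)' undo_depth=0 redo_depth=1
After op 5 (type): buf='cat' undo_depth=1 redo_depth=0

Answer: cat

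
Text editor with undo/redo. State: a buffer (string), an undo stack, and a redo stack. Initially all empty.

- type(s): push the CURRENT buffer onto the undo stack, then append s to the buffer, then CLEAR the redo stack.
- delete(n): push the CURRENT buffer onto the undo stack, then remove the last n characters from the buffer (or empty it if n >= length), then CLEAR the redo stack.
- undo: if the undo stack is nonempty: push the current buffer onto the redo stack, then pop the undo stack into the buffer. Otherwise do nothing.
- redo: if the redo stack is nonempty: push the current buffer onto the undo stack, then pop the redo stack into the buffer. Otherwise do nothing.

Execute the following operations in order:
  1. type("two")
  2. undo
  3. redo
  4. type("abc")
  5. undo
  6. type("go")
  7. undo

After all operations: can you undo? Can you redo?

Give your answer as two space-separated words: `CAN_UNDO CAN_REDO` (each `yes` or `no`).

Answer: yes yes

Derivation:
After op 1 (type): buf='two' undo_depth=1 redo_depth=0
After op 2 (undo): buf='(empty)' undo_depth=0 redo_depth=1
After op 3 (redo): buf='two' undo_depth=1 redo_depth=0
After op 4 (type): buf='twoabc' undo_depth=2 redo_depth=0
After op 5 (undo): buf='two' undo_depth=1 redo_depth=1
After op 6 (type): buf='twogo' undo_depth=2 redo_depth=0
After op 7 (undo): buf='two' undo_depth=1 redo_depth=1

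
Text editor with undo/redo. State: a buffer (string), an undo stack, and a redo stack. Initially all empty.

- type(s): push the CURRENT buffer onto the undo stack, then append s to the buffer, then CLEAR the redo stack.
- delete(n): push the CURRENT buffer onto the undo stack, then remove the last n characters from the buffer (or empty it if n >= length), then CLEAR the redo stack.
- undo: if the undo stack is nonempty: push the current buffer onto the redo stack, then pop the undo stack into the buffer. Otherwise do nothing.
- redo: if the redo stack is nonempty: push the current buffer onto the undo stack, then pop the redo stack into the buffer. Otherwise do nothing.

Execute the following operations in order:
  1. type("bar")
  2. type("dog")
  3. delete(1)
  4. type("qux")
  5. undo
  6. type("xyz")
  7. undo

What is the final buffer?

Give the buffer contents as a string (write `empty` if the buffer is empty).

After op 1 (type): buf='bar' undo_depth=1 redo_depth=0
After op 2 (type): buf='bardog' undo_depth=2 redo_depth=0
After op 3 (delete): buf='bardo' undo_depth=3 redo_depth=0
After op 4 (type): buf='bardoqux' undo_depth=4 redo_depth=0
After op 5 (undo): buf='bardo' undo_depth=3 redo_depth=1
After op 6 (type): buf='bardoxyz' undo_depth=4 redo_depth=0
After op 7 (undo): buf='bardo' undo_depth=3 redo_depth=1

Answer: bardo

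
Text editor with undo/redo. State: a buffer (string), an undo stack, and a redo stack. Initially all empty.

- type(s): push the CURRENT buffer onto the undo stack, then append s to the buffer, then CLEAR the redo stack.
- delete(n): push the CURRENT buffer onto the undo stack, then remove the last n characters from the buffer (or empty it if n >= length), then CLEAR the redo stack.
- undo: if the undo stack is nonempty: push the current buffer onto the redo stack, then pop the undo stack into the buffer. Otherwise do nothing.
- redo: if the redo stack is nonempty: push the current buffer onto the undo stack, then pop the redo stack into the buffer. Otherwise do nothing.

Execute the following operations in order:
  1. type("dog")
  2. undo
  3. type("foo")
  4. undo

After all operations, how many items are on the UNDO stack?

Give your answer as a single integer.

Answer: 0

Derivation:
After op 1 (type): buf='dog' undo_depth=1 redo_depth=0
After op 2 (undo): buf='(empty)' undo_depth=0 redo_depth=1
After op 3 (type): buf='foo' undo_depth=1 redo_depth=0
After op 4 (undo): buf='(empty)' undo_depth=0 redo_depth=1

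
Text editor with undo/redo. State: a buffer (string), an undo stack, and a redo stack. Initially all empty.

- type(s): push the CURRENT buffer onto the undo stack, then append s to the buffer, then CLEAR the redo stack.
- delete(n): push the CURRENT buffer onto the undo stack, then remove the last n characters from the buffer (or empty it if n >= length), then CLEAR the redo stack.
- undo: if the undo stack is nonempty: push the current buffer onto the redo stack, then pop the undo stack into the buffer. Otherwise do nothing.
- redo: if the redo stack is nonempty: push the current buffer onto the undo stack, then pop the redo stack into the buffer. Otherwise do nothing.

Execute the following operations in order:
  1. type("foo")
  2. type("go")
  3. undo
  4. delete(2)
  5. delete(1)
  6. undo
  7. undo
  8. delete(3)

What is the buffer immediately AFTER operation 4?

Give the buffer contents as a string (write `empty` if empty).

Answer: f

Derivation:
After op 1 (type): buf='foo' undo_depth=1 redo_depth=0
After op 2 (type): buf='foogo' undo_depth=2 redo_depth=0
After op 3 (undo): buf='foo' undo_depth=1 redo_depth=1
After op 4 (delete): buf='f' undo_depth=2 redo_depth=0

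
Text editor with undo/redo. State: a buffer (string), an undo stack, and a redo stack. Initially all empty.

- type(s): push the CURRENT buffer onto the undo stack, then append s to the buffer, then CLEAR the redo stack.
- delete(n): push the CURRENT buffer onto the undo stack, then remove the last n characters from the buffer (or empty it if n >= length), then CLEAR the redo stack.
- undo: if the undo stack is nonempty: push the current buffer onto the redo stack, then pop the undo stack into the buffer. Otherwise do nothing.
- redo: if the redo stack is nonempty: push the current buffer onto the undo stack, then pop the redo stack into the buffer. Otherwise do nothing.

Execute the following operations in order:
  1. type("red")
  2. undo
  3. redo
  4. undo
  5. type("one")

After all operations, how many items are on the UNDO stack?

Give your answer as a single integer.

After op 1 (type): buf='red' undo_depth=1 redo_depth=0
After op 2 (undo): buf='(empty)' undo_depth=0 redo_depth=1
After op 3 (redo): buf='red' undo_depth=1 redo_depth=0
After op 4 (undo): buf='(empty)' undo_depth=0 redo_depth=1
After op 5 (type): buf='one' undo_depth=1 redo_depth=0

Answer: 1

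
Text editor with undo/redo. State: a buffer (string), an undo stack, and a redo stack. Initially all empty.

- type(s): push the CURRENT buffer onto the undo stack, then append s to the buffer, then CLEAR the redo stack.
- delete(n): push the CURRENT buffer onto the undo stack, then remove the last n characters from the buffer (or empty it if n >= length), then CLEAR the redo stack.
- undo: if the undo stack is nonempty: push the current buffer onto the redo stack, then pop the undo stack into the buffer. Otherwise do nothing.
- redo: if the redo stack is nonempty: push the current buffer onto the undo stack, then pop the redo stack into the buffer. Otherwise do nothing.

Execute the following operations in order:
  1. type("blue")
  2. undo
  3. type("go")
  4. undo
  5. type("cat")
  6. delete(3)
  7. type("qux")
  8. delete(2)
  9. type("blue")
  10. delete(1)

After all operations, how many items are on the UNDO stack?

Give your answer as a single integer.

Answer: 6

Derivation:
After op 1 (type): buf='blue' undo_depth=1 redo_depth=0
After op 2 (undo): buf='(empty)' undo_depth=0 redo_depth=1
After op 3 (type): buf='go' undo_depth=1 redo_depth=0
After op 4 (undo): buf='(empty)' undo_depth=0 redo_depth=1
After op 5 (type): buf='cat' undo_depth=1 redo_depth=0
After op 6 (delete): buf='(empty)' undo_depth=2 redo_depth=0
After op 7 (type): buf='qux' undo_depth=3 redo_depth=0
After op 8 (delete): buf='q' undo_depth=4 redo_depth=0
After op 9 (type): buf='qblue' undo_depth=5 redo_depth=0
After op 10 (delete): buf='qblu' undo_depth=6 redo_depth=0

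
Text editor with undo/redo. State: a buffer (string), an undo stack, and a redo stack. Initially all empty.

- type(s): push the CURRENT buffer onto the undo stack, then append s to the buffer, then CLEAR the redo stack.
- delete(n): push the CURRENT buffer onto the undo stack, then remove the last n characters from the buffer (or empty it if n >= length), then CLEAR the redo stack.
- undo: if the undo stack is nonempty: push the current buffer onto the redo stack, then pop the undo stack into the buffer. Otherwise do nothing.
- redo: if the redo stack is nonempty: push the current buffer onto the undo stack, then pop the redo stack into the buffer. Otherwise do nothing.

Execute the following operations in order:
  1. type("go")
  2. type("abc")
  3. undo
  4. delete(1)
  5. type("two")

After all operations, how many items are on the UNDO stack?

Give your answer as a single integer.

After op 1 (type): buf='go' undo_depth=1 redo_depth=0
After op 2 (type): buf='goabc' undo_depth=2 redo_depth=0
After op 3 (undo): buf='go' undo_depth=1 redo_depth=1
After op 4 (delete): buf='g' undo_depth=2 redo_depth=0
After op 5 (type): buf='gtwo' undo_depth=3 redo_depth=0

Answer: 3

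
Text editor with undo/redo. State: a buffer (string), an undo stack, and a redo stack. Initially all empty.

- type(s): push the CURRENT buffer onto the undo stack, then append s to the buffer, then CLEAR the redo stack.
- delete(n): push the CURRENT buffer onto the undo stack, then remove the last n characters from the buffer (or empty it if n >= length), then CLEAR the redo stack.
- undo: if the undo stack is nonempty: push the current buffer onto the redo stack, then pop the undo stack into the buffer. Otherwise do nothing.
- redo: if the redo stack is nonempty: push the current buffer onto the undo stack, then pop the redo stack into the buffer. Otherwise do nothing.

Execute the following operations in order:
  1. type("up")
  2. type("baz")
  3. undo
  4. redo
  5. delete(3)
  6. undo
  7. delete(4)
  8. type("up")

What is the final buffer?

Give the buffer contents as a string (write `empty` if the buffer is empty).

After op 1 (type): buf='up' undo_depth=1 redo_depth=0
After op 2 (type): buf='upbaz' undo_depth=2 redo_depth=0
After op 3 (undo): buf='up' undo_depth=1 redo_depth=1
After op 4 (redo): buf='upbaz' undo_depth=2 redo_depth=0
After op 5 (delete): buf='up' undo_depth=3 redo_depth=0
After op 6 (undo): buf='upbaz' undo_depth=2 redo_depth=1
After op 7 (delete): buf='u' undo_depth=3 redo_depth=0
After op 8 (type): buf='uup' undo_depth=4 redo_depth=0

Answer: uup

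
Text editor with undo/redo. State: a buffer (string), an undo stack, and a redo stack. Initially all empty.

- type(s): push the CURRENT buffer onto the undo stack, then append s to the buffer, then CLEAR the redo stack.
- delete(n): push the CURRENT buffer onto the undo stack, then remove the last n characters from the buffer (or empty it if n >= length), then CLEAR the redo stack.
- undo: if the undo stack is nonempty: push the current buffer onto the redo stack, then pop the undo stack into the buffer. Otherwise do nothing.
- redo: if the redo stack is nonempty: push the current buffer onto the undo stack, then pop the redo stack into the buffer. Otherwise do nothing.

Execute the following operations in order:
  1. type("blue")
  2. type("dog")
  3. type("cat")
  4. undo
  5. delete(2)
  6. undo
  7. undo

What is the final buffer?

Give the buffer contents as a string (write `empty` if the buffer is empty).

Answer: blue

Derivation:
After op 1 (type): buf='blue' undo_depth=1 redo_depth=0
After op 2 (type): buf='bluedog' undo_depth=2 redo_depth=0
After op 3 (type): buf='bluedogcat' undo_depth=3 redo_depth=0
After op 4 (undo): buf='bluedog' undo_depth=2 redo_depth=1
After op 5 (delete): buf='blued' undo_depth=3 redo_depth=0
After op 6 (undo): buf='bluedog' undo_depth=2 redo_depth=1
After op 7 (undo): buf='blue' undo_depth=1 redo_depth=2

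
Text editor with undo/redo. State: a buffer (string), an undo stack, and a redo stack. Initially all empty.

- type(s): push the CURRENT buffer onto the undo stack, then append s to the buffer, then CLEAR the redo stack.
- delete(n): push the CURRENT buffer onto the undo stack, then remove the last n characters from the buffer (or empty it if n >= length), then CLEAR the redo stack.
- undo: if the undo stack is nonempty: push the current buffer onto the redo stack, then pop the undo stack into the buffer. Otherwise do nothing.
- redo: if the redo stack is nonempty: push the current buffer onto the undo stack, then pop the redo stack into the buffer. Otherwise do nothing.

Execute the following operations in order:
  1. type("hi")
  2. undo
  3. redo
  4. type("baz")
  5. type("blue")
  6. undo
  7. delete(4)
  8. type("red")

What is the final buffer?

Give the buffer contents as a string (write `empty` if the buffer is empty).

Answer: hred

Derivation:
After op 1 (type): buf='hi' undo_depth=1 redo_depth=0
After op 2 (undo): buf='(empty)' undo_depth=0 redo_depth=1
After op 3 (redo): buf='hi' undo_depth=1 redo_depth=0
After op 4 (type): buf='hibaz' undo_depth=2 redo_depth=0
After op 5 (type): buf='hibazblue' undo_depth=3 redo_depth=0
After op 6 (undo): buf='hibaz' undo_depth=2 redo_depth=1
After op 7 (delete): buf='h' undo_depth=3 redo_depth=0
After op 8 (type): buf='hred' undo_depth=4 redo_depth=0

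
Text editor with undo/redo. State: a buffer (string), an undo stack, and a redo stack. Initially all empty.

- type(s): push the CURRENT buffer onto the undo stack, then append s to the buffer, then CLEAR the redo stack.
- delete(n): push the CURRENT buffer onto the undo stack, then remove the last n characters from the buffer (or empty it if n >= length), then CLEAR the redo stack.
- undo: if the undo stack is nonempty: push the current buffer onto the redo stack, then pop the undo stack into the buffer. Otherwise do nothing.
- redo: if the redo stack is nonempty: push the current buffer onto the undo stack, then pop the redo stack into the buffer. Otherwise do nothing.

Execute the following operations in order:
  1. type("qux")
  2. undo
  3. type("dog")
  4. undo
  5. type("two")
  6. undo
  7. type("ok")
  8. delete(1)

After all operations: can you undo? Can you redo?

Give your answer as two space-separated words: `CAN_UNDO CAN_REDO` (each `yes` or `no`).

After op 1 (type): buf='qux' undo_depth=1 redo_depth=0
After op 2 (undo): buf='(empty)' undo_depth=0 redo_depth=1
After op 3 (type): buf='dog' undo_depth=1 redo_depth=0
After op 4 (undo): buf='(empty)' undo_depth=0 redo_depth=1
After op 5 (type): buf='two' undo_depth=1 redo_depth=0
After op 6 (undo): buf='(empty)' undo_depth=0 redo_depth=1
After op 7 (type): buf='ok' undo_depth=1 redo_depth=0
After op 8 (delete): buf='o' undo_depth=2 redo_depth=0

Answer: yes no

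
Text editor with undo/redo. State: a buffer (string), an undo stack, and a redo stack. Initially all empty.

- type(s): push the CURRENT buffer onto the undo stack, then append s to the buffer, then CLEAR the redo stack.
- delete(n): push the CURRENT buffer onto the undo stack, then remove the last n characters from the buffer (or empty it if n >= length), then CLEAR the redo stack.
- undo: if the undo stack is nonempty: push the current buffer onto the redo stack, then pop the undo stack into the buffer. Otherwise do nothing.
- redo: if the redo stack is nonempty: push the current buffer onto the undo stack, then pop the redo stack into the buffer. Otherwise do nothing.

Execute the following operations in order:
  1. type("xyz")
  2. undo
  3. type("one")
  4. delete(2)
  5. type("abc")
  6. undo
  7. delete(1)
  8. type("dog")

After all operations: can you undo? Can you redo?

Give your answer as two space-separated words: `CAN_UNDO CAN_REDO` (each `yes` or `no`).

Answer: yes no

Derivation:
After op 1 (type): buf='xyz' undo_depth=1 redo_depth=0
After op 2 (undo): buf='(empty)' undo_depth=0 redo_depth=1
After op 3 (type): buf='one' undo_depth=1 redo_depth=0
After op 4 (delete): buf='o' undo_depth=2 redo_depth=0
After op 5 (type): buf='oabc' undo_depth=3 redo_depth=0
After op 6 (undo): buf='o' undo_depth=2 redo_depth=1
After op 7 (delete): buf='(empty)' undo_depth=3 redo_depth=0
After op 8 (type): buf='dog' undo_depth=4 redo_depth=0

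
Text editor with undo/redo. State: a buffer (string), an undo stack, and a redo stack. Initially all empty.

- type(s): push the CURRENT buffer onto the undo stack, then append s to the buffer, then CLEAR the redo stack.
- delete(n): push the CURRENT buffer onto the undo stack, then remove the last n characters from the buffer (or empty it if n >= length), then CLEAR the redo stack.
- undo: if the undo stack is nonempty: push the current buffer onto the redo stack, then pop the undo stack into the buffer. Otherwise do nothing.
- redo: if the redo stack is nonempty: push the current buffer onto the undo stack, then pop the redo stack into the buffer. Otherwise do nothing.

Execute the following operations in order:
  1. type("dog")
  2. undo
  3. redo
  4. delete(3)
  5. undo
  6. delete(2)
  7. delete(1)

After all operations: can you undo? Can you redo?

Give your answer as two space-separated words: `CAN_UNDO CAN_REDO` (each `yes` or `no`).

After op 1 (type): buf='dog' undo_depth=1 redo_depth=0
After op 2 (undo): buf='(empty)' undo_depth=0 redo_depth=1
After op 3 (redo): buf='dog' undo_depth=1 redo_depth=0
After op 4 (delete): buf='(empty)' undo_depth=2 redo_depth=0
After op 5 (undo): buf='dog' undo_depth=1 redo_depth=1
After op 6 (delete): buf='d' undo_depth=2 redo_depth=0
After op 7 (delete): buf='(empty)' undo_depth=3 redo_depth=0

Answer: yes no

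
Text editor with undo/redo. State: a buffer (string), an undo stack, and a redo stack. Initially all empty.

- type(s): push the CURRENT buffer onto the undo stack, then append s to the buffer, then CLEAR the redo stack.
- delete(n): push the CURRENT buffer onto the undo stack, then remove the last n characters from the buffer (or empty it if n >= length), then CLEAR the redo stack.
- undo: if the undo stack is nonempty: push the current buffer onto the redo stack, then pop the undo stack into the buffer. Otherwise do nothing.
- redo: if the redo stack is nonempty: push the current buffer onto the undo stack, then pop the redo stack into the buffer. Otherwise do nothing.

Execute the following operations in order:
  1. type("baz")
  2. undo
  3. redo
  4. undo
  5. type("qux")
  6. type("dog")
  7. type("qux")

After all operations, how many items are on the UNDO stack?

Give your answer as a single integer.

Answer: 3

Derivation:
After op 1 (type): buf='baz' undo_depth=1 redo_depth=0
After op 2 (undo): buf='(empty)' undo_depth=0 redo_depth=1
After op 3 (redo): buf='baz' undo_depth=1 redo_depth=0
After op 4 (undo): buf='(empty)' undo_depth=0 redo_depth=1
After op 5 (type): buf='qux' undo_depth=1 redo_depth=0
After op 6 (type): buf='quxdog' undo_depth=2 redo_depth=0
After op 7 (type): buf='quxdogqux' undo_depth=3 redo_depth=0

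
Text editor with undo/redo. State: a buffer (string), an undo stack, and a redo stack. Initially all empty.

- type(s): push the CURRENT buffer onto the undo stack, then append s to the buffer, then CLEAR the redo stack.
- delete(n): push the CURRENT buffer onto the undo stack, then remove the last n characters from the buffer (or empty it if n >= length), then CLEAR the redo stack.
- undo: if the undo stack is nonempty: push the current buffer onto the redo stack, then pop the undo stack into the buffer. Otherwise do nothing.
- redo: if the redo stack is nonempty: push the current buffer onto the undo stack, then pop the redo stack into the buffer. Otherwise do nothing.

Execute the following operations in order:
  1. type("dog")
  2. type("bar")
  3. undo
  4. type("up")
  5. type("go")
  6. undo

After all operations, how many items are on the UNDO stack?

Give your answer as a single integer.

After op 1 (type): buf='dog' undo_depth=1 redo_depth=0
After op 2 (type): buf='dogbar' undo_depth=2 redo_depth=0
After op 3 (undo): buf='dog' undo_depth=1 redo_depth=1
After op 4 (type): buf='dogup' undo_depth=2 redo_depth=0
After op 5 (type): buf='dogupgo' undo_depth=3 redo_depth=0
After op 6 (undo): buf='dogup' undo_depth=2 redo_depth=1

Answer: 2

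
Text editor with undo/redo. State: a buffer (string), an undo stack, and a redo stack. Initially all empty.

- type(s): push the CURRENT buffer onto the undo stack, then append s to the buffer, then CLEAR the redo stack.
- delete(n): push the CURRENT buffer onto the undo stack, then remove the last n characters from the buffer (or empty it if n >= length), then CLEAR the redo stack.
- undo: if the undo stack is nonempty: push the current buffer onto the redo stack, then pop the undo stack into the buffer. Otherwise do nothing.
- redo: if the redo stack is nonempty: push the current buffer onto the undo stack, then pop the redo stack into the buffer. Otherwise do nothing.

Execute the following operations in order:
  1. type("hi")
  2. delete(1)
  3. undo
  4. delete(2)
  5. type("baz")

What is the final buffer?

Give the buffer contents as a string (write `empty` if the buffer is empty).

After op 1 (type): buf='hi' undo_depth=1 redo_depth=0
After op 2 (delete): buf='h' undo_depth=2 redo_depth=0
After op 3 (undo): buf='hi' undo_depth=1 redo_depth=1
After op 4 (delete): buf='(empty)' undo_depth=2 redo_depth=0
After op 5 (type): buf='baz' undo_depth=3 redo_depth=0

Answer: baz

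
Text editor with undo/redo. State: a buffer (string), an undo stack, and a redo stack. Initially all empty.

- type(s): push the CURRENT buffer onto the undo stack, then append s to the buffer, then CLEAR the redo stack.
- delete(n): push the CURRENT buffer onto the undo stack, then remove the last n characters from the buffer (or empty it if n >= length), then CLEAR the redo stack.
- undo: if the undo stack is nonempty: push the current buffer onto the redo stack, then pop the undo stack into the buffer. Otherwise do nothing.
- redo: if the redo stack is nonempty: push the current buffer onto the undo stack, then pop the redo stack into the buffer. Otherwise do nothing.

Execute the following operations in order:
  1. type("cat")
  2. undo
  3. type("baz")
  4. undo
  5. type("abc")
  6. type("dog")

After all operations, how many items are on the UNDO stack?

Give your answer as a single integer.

Answer: 2

Derivation:
After op 1 (type): buf='cat' undo_depth=1 redo_depth=0
After op 2 (undo): buf='(empty)' undo_depth=0 redo_depth=1
After op 3 (type): buf='baz' undo_depth=1 redo_depth=0
After op 4 (undo): buf='(empty)' undo_depth=0 redo_depth=1
After op 5 (type): buf='abc' undo_depth=1 redo_depth=0
After op 6 (type): buf='abcdog' undo_depth=2 redo_depth=0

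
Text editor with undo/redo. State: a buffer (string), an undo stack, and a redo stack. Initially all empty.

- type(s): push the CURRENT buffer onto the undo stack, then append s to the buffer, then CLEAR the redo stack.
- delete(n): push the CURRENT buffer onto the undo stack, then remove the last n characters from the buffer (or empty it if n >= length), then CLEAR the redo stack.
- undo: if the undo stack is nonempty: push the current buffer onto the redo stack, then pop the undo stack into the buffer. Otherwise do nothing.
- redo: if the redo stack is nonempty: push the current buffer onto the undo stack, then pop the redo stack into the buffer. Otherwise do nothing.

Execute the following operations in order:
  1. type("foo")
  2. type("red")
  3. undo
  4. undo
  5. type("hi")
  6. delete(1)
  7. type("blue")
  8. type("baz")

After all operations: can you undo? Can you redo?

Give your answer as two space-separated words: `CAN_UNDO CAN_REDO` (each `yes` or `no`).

After op 1 (type): buf='foo' undo_depth=1 redo_depth=0
After op 2 (type): buf='foored' undo_depth=2 redo_depth=0
After op 3 (undo): buf='foo' undo_depth=1 redo_depth=1
After op 4 (undo): buf='(empty)' undo_depth=0 redo_depth=2
After op 5 (type): buf='hi' undo_depth=1 redo_depth=0
After op 6 (delete): buf='h' undo_depth=2 redo_depth=0
After op 7 (type): buf='hblue' undo_depth=3 redo_depth=0
After op 8 (type): buf='hbluebaz' undo_depth=4 redo_depth=0

Answer: yes no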